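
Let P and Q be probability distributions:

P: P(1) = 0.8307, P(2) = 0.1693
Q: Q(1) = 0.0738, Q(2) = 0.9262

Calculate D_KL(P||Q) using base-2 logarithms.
2.4863 bits

D_KL(P||Q) = Σ P(x) log₂(P(x)/Q(x))

Computing term by term:
  P(1)·log₂(P(1)/Q(1)) = 0.8307·log₂(0.8307/0.0738) = 2.90133
  P(2)·log₂(P(2)/Q(2)) = 0.1693·log₂(0.1693/0.9262) = -0.41508

D_KL(P||Q) = 2.90133 - 0.41508 = 2.48625 ≈ 2.4863 bits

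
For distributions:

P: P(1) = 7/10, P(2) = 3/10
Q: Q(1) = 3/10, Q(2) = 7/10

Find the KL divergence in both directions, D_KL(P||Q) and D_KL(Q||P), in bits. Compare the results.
D_KL(P||Q) = 0.4890 bits, D_KL(Q||P) = 0.4890 bits. The two directions give exactly the same value for this pair.

D_KL(P||Q) = Σ P(x) log₂(P(x)/Q(x))

Computing term by term:
  P(1)·log₂(P(1)/Q(1)) = (7/10)·log₂((7/10)/(3/10)) = 0.85567
  P(2)·log₂(P(2)/Q(2)) = (3/10)·log₂((3/10)/(7/10)) = -0.36672

D_KL(P||Q) = 0.85567 - 0.36672 = 0.48895 ≈ 0.4890 bits

D_KL(Q||P) = Σ Q(x) log₂(Q(x)/P(x))

Computing term by term:
  Q(1)·log₂(Q(1)/P(1)) = (3/10)·log₂((3/10)/(7/10)) = -0.36672
  Q(2)·log₂(Q(2)/P(2)) = (7/10)·log₂((7/10)/(3/10)) = 0.85567

D_KL(Q||P) = -0.36672 + 0.85567 = 0.48895 ≈ 0.4890 bits

These ARE equal here. Q is P with outcomes relabeled (Q(1) = P(2), Q(2) = P(1)) by a relabeling that is its own inverse, so the two sums contain exactly the same terms in a different order. This is a special case — KL divergence is not symmetric in general: D_KL(P||Q) ≠ D_KL(Q||P) for most P, Q.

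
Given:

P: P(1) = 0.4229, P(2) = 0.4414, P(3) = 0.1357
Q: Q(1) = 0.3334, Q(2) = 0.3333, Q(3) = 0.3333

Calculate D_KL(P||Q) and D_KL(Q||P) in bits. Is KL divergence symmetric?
D_KL(P||Q) = 0.1480 bits, D_KL(Q||P) = 0.1826 bits. No, KL divergence is not symmetric.

D_KL(P||Q) = Σ P(x) log₂(P(x)/Q(x))

Computing term by term:
  P(1)·log₂(P(1)/Q(1)) = 0.4229·log₂(0.4229/0.3334) = 0.14508
  P(2)·log₂(P(2)/Q(2)) = 0.4414·log₂(0.4414/0.3333) = 0.17888
  P(3)·log₂(P(3)/Q(3)) = 0.1357·log₂(0.1357/0.3333) = -0.17592

D_KL(P||Q) = 0.14508 + 0.17888 - 0.17592 = 0.14804 ≈ 0.1480 bits

D_KL(Q||P) = Σ Q(x) log₂(Q(x)/P(x))

Computing term by term:
  Q(1)·log₂(Q(1)/P(1)) = 0.3334·log₂(0.3334/0.4229) = -0.11438
  Q(2)·log₂(Q(2)/P(2)) = 0.3333·log₂(0.3333/0.4414) = -0.13507
  Q(3)·log₂(Q(3)/P(3)) = 0.3333·log₂(0.3333/0.1357) = 0.43209

D_KL(Q||P) = -0.11438 - 0.13507 + 0.43209 = 0.18264 ≈ 0.1826 bits

These are NOT equal (difference: 0.0346 bits). KL divergence is asymmetric: D_KL(P||Q) ≠ D_KL(Q||P) in general.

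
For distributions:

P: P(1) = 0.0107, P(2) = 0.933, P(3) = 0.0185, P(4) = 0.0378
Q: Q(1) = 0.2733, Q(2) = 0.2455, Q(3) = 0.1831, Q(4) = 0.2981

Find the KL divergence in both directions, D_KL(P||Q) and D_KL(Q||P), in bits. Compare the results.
D_KL(P||Q) = 1.5733 bits, D_KL(Q||P) = 2.2984 bits. D_KL(Q||P) is larger than D_KL(P||Q) by 0.7251 bits; the two directions differ.

D_KL(P||Q) = Σ P(x) log₂(P(x)/Q(x))

Computing term by term:
  P(1)·log₂(P(1)/Q(1)) = 0.0107·log₂(0.0107/0.2733) = -0.05002
  P(2)·log₂(P(2)/Q(2)) = 0.933·log₂(0.933/0.2455) = 1.79710
  P(3)·log₂(P(3)/Q(3)) = 0.0185·log₂(0.0185/0.1831) = -0.06118
  P(4)·log₂(P(4)/Q(4)) = 0.0378·log₂(0.0378/0.2981) = -0.11262

D_KL(P||Q) = -0.05002 + 1.79710 - 0.06118 - 0.11262 = 1.57328 ≈ 1.5733 bits

D_KL(Q||P) = Σ Q(x) log₂(Q(x)/P(x))

Computing term by term:
  Q(1)·log₂(Q(1)/P(1)) = 0.2733·log₂(0.2733/0.0107) = 1.27762
  Q(2)·log₂(Q(2)/P(2)) = 0.2455·log₂(0.2455/0.933) = -0.47287
  Q(3)·log₂(Q(3)/P(3)) = 0.1831·log₂(0.1831/0.0185) = 0.60552
  Q(4)·log₂(Q(4)/P(4)) = 0.2981·log₂(0.2981/0.0378) = 0.88814

D_KL(Q||P) = 1.27762 - 0.47287 + 0.60552 + 0.88814 = 2.29841 ≈ 2.2984 bits

These are NOT equal (difference: 0.7251 bits). KL divergence is asymmetric: D_KL(P||Q) ≠ D_KL(Q||P) in general.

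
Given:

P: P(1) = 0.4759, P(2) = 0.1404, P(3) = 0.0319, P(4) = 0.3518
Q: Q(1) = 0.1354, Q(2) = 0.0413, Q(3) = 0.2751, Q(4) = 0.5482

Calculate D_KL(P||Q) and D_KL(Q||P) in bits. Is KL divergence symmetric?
D_KL(P||Q) = 0.7866 bits, D_KL(Q||P) = 0.8875 bits. No, KL divergence is not symmetric.

D_KL(P||Q) = Σ P(x) log₂(P(x)/Q(x))

Computing term by term:
  P(1)·log₂(P(1)/Q(1)) = 0.4759·log₂(0.4759/0.1354) = 0.86301
  P(2)·log₂(P(2)/Q(2)) = 0.1404·log₂(0.1404/0.0413) = 0.24785
  P(3)·log₂(P(3)/Q(3)) = 0.0319·log₂(0.0319/0.2751) = -0.09916
  P(4)·log₂(P(4)/Q(4)) = 0.3518·log₂(0.3518/0.5482) = -0.22513

D_KL(P||Q) = 0.86301 + 0.24785 - 0.09916 - 0.22513 = 0.78657 ≈ 0.7866 bits

D_KL(Q||P) = Σ Q(x) log₂(Q(x)/P(x))

Computing term by term:
  Q(1)·log₂(Q(1)/P(1)) = 0.1354·log₂(0.1354/0.4759) = -0.24554
  Q(2)·log₂(Q(2)/P(2)) = 0.0413·log₂(0.0413/0.1404) = -0.07291
  Q(3)·log₂(Q(3)/P(3)) = 0.2751·log₂(0.2751/0.0319) = 0.85510
  Q(4)·log₂(Q(4)/P(4)) = 0.5482·log₂(0.5482/0.3518) = 0.35082

D_KL(Q||P) = -0.24554 - 0.07291 + 0.85510 + 0.35082 = 0.88747 ≈ 0.8875 bits

These are NOT equal (difference: 0.1009 bits). KL divergence is asymmetric: D_KL(P||Q) ≠ D_KL(Q||P) in general.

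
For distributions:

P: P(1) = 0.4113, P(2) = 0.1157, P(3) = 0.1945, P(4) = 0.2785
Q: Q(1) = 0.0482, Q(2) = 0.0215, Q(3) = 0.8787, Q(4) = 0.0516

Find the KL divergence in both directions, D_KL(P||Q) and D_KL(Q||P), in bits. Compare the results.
D_KL(P||Q) = 1.8073 bits, D_KL(Q||P) = 1.5849 bits. D_KL(P||Q) is larger than D_KL(Q||P) by 0.2224 bits; the two directions differ.

D_KL(P||Q) = Σ P(x) log₂(P(x)/Q(x))

Computing term by term:
  P(1)·log₂(P(1)/Q(1)) = 0.4113·log₂(0.4113/0.0482) = 1.27219
  P(2)·log₂(P(2)/Q(2)) = 0.1157·log₂(0.1157/0.0215) = 0.28092
  P(3)·log₂(P(3)/Q(3)) = 0.1945·log₂(0.1945/0.8787) = -0.42315
  P(4)·log₂(P(4)/Q(4)) = 0.2785·log₂(0.2785/0.0516) = 0.67738

D_KL(P||Q) = 1.27219 + 0.28092 - 0.42315 + 0.67738 = 1.80734 ≈ 1.8073 bits

D_KL(Q||P) = Σ Q(x) log₂(Q(x)/P(x))

Computing term by term:
  Q(1)·log₂(Q(1)/P(1)) = 0.0482·log₂(0.0482/0.4113) = -0.14909
  Q(2)·log₂(Q(2)/P(2)) = 0.0215·log₂(0.0215/0.1157) = -0.05220
  Q(3)·log₂(Q(3)/P(3)) = 0.8787·log₂(0.8787/0.1945) = 1.91170
  Q(4)·log₂(Q(4)/P(4)) = 0.0516·log₂(0.0516/0.2785) = -0.12550

D_KL(Q||P) = -0.14909 - 0.05220 + 1.91170 - 0.12550 = 1.58491 ≈ 1.5849 bits

These are NOT equal (difference: 0.2224 bits). KL divergence is asymmetric: D_KL(P||Q) ≠ D_KL(Q||P) in general.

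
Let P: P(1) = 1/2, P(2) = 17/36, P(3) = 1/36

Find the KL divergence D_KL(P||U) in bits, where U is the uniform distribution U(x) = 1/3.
0.4302 bits

U(i) = 1/3 for all i

D_KL(P||U) = Σ P(x) log₂(P(x) / (1/3))
           = Σ P(x) log₂(P(x)) + log₂(3)
           = log₂(3) - H(P)

H(P) = -Σ P(x) log₂(P(x)):
  -P(1)·log₂(P(1)) = -(1/2)·log₂(1/2) = 0.50000
  -P(2)·log₂(P(2)) = -(17/36)·log₂(17/36) = 0.51116
  -P(3)·log₂(P(3)) = -(1/36)·log₂(1/36) = 0.14361
H(P) = 0.50000 + 0.51116 + 0.14361 = 1.15477 bits

log₂(3) = 1.58496 bits

D_KL(P||U) = 1.58496 - 1.15477 = 0.43019 ≈ 0.4302 bits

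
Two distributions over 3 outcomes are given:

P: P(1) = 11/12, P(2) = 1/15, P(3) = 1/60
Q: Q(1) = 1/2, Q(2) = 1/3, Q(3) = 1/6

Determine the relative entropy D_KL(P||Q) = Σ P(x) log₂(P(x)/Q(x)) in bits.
0.5914 bits

D_KL(P||Q) = Σ P(x) log₂(P(x)/Q(x))

Computing term by term:
  P(1)·log₂(P(1)/Q(1)) = (11/12)·log₂((11/12)/(1/2)) = 0.80160
  P(2)·log₂(P(2)/Q(2)) = (1/15)·log₂((1/15)/(1/3)) = -0.15480
  P(3)·log₂(P(3)/Q(3)) = (1/60)·log₂((1/60)/(1/6)) = -0.05537

D_KL(P||Q) = 0.80160 - 0.15480 - 0.05537 = 0.59143 ≈ 0.5914 bits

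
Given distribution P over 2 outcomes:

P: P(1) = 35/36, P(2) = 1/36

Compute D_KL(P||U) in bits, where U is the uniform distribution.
0.8169 bits

U(i) = 1/2 for all i

D_KL(P||U) = Σ P(x) log₂(P(x) / (1/2))
           = Σ P(x) log₂(P(x)) + log₂(2)
           = log₂(2) - H(P)

H(P) = -Σ P(x) log₂(P(x)):
  -P(1)·log₂(P(1)) = -(35/36)·log₂(35/36) = 0.03951
  -P(2)·log₂(P(2)) = -(1/36)·log₂(1/36) = 0.14361
H(P) = 0.03951 + 0.14361 = 0.18312 bits

log₂(2) = 1.00000 bits

D_KL(P||U) = 1.00000 - 0.18312 = 0.81688 ≈ 0.8169 bits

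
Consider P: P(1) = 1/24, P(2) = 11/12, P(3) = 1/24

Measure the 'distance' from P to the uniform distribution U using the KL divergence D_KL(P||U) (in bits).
1.0878 bits

U(i) = 1/3 for all i

D_KL(P||U) = Σ P(x) log₂(P(x) / (1/3))
           = Σ P(x) log₂(P(x)) + log₂(3)
           = log₂(3) - H(P)

H(P) = -Σ P(x) log₂(P(x)):
  -P(1)·log₂(P(1)) = -(1/24)·log₂(1/24) = 0.19104
  -P(2)·log₂(P(2)) = -(11/12)·log₂(11/12) = 0.11507
  -P(3)·log₂(P(3)) = -(1/24)·log₂(1/24) = 0.19104
H(P) = 0.19104 + 0.11507 + 0.19104 = 0.49715 bits

log₂(3) = 1.58496 bits

D_KL(P||U) = 1.58496 - 0.49715 = 1.08781 ≈ 1.0878 bits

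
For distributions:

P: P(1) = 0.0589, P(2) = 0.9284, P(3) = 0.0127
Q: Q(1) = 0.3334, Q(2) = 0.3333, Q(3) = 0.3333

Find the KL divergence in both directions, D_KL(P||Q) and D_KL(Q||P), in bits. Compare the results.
D_KL(P||Q) = 1.1649 bits, D_KL(Q||P) = 1.9124 bits. D_KL(Q||P) is larger than D_KL(P||Q) by 0.7475 bits; the two directions differ.

D_KL(P||Q) = Σ P(x) log₂(P(x)/Q(x))

Computing term by term:
  P(1)·log₂(P(1)/Q(1)) = 0.0589·log₂(0.0589/0.3334) = -0.14730
  P(2)·log₂(P(2)/Q(2)) = 0.9284·log₂(0.9284/0.3333) = 1.37211
  P(3)·log₂(P(3)/Q(3)) = 0.0127·log₂(0.0127/0.3333) = -0.05987

D_KL(P||Q) = -0.14730 + 1.37211 - 0.05987 = 1.16494 ≈ 1.1649 bits

D_KL(Q||P) = Σ Q(x) log₂(Q(x)/P(x))

Computing term by term:
  Q(1)·log₂(Q(1)/P(1)) = 0.3334·log₂(0.3334/0.0589) = 0.83380
  Q(2)·log₂(Q(2)/P(2)) = 0.3333·log₂(0.3333/0.9284) = -0.49259
  Q(3)·log₂(Q(3)/P(3)) = 0.3333·log₂(0.3333/0.0127) = 1.57115

D_KL(Q||P) = 0.83380 - 0.49259 + 1.57115 = 1.91236 ≈ 1.9124 bits

These are NOT equal (difference: 0.7475 bits). KL divergence is asymmetric: D_KL(P||Q) ≠ D_KL(Q||P) in general.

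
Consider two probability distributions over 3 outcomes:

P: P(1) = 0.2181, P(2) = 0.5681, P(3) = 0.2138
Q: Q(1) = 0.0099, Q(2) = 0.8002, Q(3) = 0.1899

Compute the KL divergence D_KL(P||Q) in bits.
0.7288 bits

D_KL(P||Q) = Σ P(x) log₂(P(x)/Q(x))

Computing term by term:
  P(1)·log₂(P(1)/Q(1)) = 0.2181·log₂(0.2181/0.0099) = 0.97304
  P(2)·log₂(P(2)/Q(2)) = 0.5681·log₂(0.5681/0.8002) = -0.28076
  P(3)·log₂(P(3)/Q(3)) = 0.2138·log₂(0.2138/0.1899) = 0.03656

D_KL(P||Q) = 0.97304 - 0.28076 + 0.03656 = 0.72884 ≈ 0.7288 bits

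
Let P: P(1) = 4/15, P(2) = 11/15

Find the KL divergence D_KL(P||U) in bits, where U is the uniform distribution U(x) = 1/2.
0.1634 bits

U(i) = 1/2 for all i

D_KL(P||U) = Σ P(x) log₂(P(x) / (1/2))
           = Σ P(x) log₂(P(x)) + log₂(2)
           = log₂(2) - H(P)

H(P) = -Σ P(x) log₂(P(x)):
  -P(1)·log₂(P(1)) = -(4/15)·log₂(4/15) = 0.50850
  -P(2)·log₂(P(2)) = -(11/15)·log₂(11/15) = 0.32814
H(P) = 0.50850 + 0.32814 = 0.83664 bits

log₂(2) = 1.00000 bits

D_KL(P||U) = 1.00000 - 0.83664 = 0.16336 ≈ 0.1634 bits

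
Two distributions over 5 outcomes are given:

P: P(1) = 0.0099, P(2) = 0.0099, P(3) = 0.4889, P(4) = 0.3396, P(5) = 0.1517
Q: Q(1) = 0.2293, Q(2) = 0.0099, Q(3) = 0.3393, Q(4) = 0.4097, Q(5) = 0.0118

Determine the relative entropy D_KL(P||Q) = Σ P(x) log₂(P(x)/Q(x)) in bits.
0.6797 bits

D_KL(P||Q) = Σ P(x) log₂(P(x)/Q(x))

Computing term by term:
  P(1)·log₂(P(1)/Q(1)) = 0.0099·log₂(0.0099/0.2293) = -0.04488
  P(2)·log₂(P(2)/Q(2)) = 0.0099·log₂(0.0099/0.0099) = 0.00000
  P(3)·log₂(P(3)/Q(3)) = 0.4889·log₂(0.4889/0.3393) = 0.25764
  P(4)·log₂(P(4)/Q(4)) = 0.3396·log₂(0.3396/0.4097) = -0.09194
  P(5)·log₂(P(5)/Q(5)) = 0.1517·log₂(0.1517/0.0118) = 0.55892

D_KL(P||Q) = -0.04488 + 0.00000 + 0.25764 - 0.09194 + 0.55892 = 0.67974 ≈ 0.6797 bits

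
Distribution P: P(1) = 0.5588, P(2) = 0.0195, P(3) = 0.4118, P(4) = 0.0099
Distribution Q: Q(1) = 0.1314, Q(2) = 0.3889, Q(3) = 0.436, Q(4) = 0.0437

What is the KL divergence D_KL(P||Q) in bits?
1.0276 bits

D_KL(P||Q) = Σ P(x) log₂(P(x)/Q(x))

Computing term by term:
  P(1)·log₂(P(1)/Q(1)) = 0.5588·log₂(0.5588/0.1314) = 1.16698
  P(2)·log₂(P(2)/Q(2)) = 0.0195·log₂(0.0195/0.3889) = -0.08420
  P(3)·log₂(P(3)/Q(3)) = 0.4118·log₂(0.4118/0.436) = -0.03393
  P(4)·log₂(P(4)/Q(4)) = 0.0099·log₂(0.0099/0.0437) = -0.02121

D_KL(P||Q) = 1.16698 - 0.08420 - 0.03393 - 0.02121 = 1.02764 ≈ 1.0276 bits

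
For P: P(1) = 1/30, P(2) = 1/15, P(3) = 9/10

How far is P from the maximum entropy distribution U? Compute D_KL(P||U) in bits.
1.0241 bits

U(i) = 1/3 for all i

D_KL(P||U) = Σ P(x) log₂(P(x) / (1/3))
           = Σ P(x) log₂(P(x)) + log₂(3)
           = log₂(3) - H(P)

H(P) = -Σ P(x) log₂(P(x)):
  -P(1)·log₂(P(1)) = -(1/30)·log₂(1/30) = 0.16356
  -P(2)·log₂(P(2)) = -(1/15)·log₂(1/15) = 0.26046
  -P(3)·log₂(P(3)) = -(9/10)·log₂(9/10) = 0.13680
H(P) = 0.16356 + 0.26046 + 0.13680 = 0.56082 bits

log₂(3) = 1.58496 bits

D_KL(P||U) = 1.58496 - 0.56082 = 1.02414 ≈ 1.0241 bits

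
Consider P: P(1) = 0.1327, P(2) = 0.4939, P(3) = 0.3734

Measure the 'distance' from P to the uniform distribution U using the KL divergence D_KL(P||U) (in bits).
0.1650 bits

U(i) = 1/3 for all i

D_KL(P||U) = Σ P(x) log₂(P(x) / (1/3))
           = Σ P(x) log₂(P(x)) + log₂(3)
           = log₂(3) - H(P)

H(P) = -Σ P(x) log₂(P(x)):
  -P(1)·log₂(P(1)) = -(0.1327)·log₂(0.1327) = 0.38666
  -P(2)·log₂(P(2)) = -(0.4939)·log₂(0.4939) = 0.50265
  -P(3)·log₂(P(3)) = -(0.3734)·log₂(0.3734) = 0.53068
H(P) = 0.38666 + 0.50265 + 0.53068 = 1.41999 bits

log₂(3) = 1.58496 bits

D_KL(P||U) = 1.58496 - 1.41999 = 0.16497 ≈ 0.1650 bits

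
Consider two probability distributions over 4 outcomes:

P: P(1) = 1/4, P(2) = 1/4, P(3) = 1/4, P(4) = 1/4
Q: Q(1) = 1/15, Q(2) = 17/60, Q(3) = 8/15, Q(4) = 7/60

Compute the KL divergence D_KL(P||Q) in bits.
0.4332 bits

D_KL(P||Q) = Σ P(x) log₂(P(x)/Q(x))

Computing term by term:
  P(1)·log₂(P(1)/Q(1)) = (1/4)·log₂((1/4)/(1/15)) = 0.47672
  P(2)·log₂(P(2)/Q(2)) = (1/4)·log₂((1/4)/(17/60)) = -0.04514
  P(3)·log₂(P(3)/Q(3)) = (1/4)·log₂((1/4)/(8/15)) = -0.27328
  P(4)·log₂(P(4)/Q(4)) = (1/4)·log₂((1/4)/(7/60)) = 0.27488

D_KL(P||Q) = 0.47672 - 0.04514 - 0.27328 + 0.27488 = 0.43318 ≈ 0.4332 bits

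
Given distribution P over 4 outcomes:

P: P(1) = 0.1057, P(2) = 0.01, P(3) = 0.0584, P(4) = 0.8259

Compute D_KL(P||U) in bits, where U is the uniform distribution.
1.1237 bits

U(i) = 1/4 for all i

D_KL(P||U) = Σ P(x) log₂(P(x) / (1/4))
           = Σ P(x) log₂(P(x)) + log₂(4)
           = log₂(4) - H(P)

H(P) = -Σ P(x) log₂(P(x)):
  -P(1)·log₂(P(1)) = -(0.1057)·log₂(0.1057) = 0.34267
  -P(2)·log₂(P(2)) = -(0.01)·log₂(0.01) = 0.06644
  -P(3)·log₂(P(3)) = -(0.0584)·log₂(0.0584) = 0.23932
  -P(4)·log₂(P(4)) = -(0.8259)·log₂(0.8259) = 0.22792
H(P) = 0.34267 + 0.06644 + 0.23932 + 0.22792 = 0.87635 bits

log₂(4) = 2.00000 bits

D_KL(P||U) = 2.00000 - 0.87635 = 1.12365 ≈ 1.1237 bits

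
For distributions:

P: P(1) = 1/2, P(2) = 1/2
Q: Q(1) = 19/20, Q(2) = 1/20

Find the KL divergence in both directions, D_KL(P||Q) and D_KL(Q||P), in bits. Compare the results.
D_KL(P||Q) = 1.1980 bits, D_KL(Q||P) = 0.7136 bits. D_KL(P||Q) is larger than D_KL(Q||P) by 0.4844 bits; the two directions differ.

D_KL(P||Q) = Σ P(x) log₂(P(x)/Q(x))

Computing term by term:
  P(1)·log₂(P(1)/Q(1)) = (1/2)·log₂((1/2)/(19/20)) = -0.46300
  P(2)·log₂(P(2)/Q(2)) = (1/2)·log₂((1/2)/(1/20)) = 1.66096

D_KL(P||Q) = -0.46300 + 1.66096 = 1.19796 ≈ 1.1980 bits

D_KL(Q||P) = Σ Q(x) log₂(Q(x)/P(x))

Computing term by term:
  Q(1)·log₂(Q(1)/P(1)) = (19/20)·log₂((19/20)/(1/2)) = 0.87970
  Q(2)·log₂(Q(2)/P(2)) = (1/20)·log₂((1/20)/(1/2)) = -0.16610

D_KL(Q||P) = 0.87970 - 0.16610 = 0.71360 ≈ 0.7136 bits

These are NOT equal (difference: 0.4844 bits). KL divergence is asymmetric: D_KL(P||Q) ≠ D_KL(Q||P) in general.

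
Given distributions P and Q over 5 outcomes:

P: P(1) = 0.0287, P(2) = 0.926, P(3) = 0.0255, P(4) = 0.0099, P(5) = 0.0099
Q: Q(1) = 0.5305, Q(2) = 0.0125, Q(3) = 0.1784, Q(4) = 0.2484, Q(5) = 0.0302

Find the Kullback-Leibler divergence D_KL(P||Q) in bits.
5.4971 bits

D_KL(P||Q) = Σ P(x) log₂(P(x)/Q(x))

Computing term by term:
  P(1)·log₂(P(1)/Q(1)) = 0.0287·log₂(0.0287/0.5305) = -0.12078
  P(2)·log₂(P(2)/Q(2)) = 0.926·log₂(0.926/0.0125) = 5.75140
  P(3)·log₂(P(3)/Q(3)) = 0.0255·log₂(0.0255/0.1784) = -0.07157
  P(4)·log₂(P(4)/Q(4)) = 0.0099·log₂(0.0099/0.2484) = -0.04603
  P(5)·log₂(P(5)/Q(5)) = 0.0099·log₂(0.0099/0.0302) = -0.01593

D_KL(P||Q) = -0.12078 + 5.75140 - 0.07157 - 0.04603 - 0.01593 = 5.49709 ≈ 5.4971 bits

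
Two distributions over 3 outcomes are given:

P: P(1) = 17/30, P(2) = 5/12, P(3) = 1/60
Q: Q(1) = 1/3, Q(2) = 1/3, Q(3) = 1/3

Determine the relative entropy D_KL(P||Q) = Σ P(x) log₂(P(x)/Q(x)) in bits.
0.4959 bits

D_KL(P||Q) = Σ P(x) log₂(P(x)/Q(x))

Computing term by term:
  P(1)·log₂(P(1)/Q(1)) = (17/30)·log₂((17/30)/(1/3)) = 0.43380
  P(2)·log₂(P(2)/Q(2)) = (5/12)·log₂((5/12)/(1/3)) = 0.13414
  P(3)·log₂(P(3)/Q(3)) = (1/60)·log₂((1/60)/(1/3)) = -0.07203

D_KL(P||Q) = 0.43380 + 0.13414 - 0.07203 = 0.49591 ≈ 0.4959 bits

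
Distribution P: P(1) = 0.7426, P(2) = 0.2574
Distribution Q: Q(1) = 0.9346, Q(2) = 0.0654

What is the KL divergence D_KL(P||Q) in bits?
0.2624 bits

D_KL(P||Q) = Σ P(x) log₂(P(x)/Q(x))

Computing term by term:
  P(1)·log₂(P(1)/Q(1)) = 0.7426·log₂(0.7426/0.9346) = -0.24637
  P(2)·log₂(P(2)/Q(2)) = 0.2574·log₂(0.2574/0.0654) = 0.50879

D_KL(P||Q) = -0.24637 + 0.50879 = 0.26242 ≈ 0.2624 bits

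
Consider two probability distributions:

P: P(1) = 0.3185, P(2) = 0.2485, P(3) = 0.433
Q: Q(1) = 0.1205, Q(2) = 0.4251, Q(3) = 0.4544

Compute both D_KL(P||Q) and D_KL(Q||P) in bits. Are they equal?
D_KL(P||Q) = 0.2240 bits, D_KL(Q||P) = 0.1919 bits. No, they are not equal.

D_KL(P||Q) = Σ P(x) log₂(P(x)/Q(x))

Computing term by term:
  P(1)·log₂(P(1)/Q(1)) = 0.3185·log₂(0.3185/0.1205) = 0.44662
  P(2)·log₂(P(2)/Q(2)) = 0.2485·log₂(0.2485/0.4251) = -0.19248
  P(3)·log₂(P(3)/Q(3)) = 0.433·log₂(0.433/0.4544) = -0.03013

D_KL(P||Q) = 0.44662 - 0.19248 - 0.03013 = 0.22401 ≈ 0.2240 bits

D_KL(Q||P) = Σ Q(x) log₂(Q(x)/P(x))

Computing term by term:
  Q(1)·log₂(Q(1)/P(1)) = 0.1205·log₂(0.1205/0.3185) = -0.16897
  Q(2)·log₂(Q(2)/P(2)) = 0.4251·log₂(0.4251/0.2485) = 0.32926
  Q(3)·log₂(Q(3)/P(3)) = 0.4544·log₂(0.4544/0.433) = 0.03162

D_KL(Q||P) = -0.16897 + 0.32926 + 0.03162 = 0.19191 ≈ 0.1919 bits

These are NOT equal (difference: 0.0321 bits). KL divergence is asymmetric: D_KL(P||Q) ≠ D_KL(Q||P) in general.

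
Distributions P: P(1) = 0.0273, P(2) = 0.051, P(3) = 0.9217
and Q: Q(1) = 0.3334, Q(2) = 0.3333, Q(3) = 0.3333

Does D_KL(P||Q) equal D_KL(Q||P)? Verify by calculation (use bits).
D_KL(P||Q) = 1.1159 bits, D_KL(Q||P) = 1.6172 bits. No — D_KL(P||Q) ≠ D_KL(Q||P) for this pair.

D_KL(P||Q) = Σ P(x) log₂(P(x)/Q(x))

Computing term by term:
  P(1)·log₂(P(1)/Q(1)) = 0.0273·log₂(0.0273/0.3334) = -0.09856
  P(2)·log₂(P(2)/Q(2)) = 0.051·log₂(0.051/0.3333) = -0.13812
  P(3)·log₂(P(3)/Q(3)) = 0.9217·log₂(0.9217/0.3333) = 1.35257

D_KL(P||Q) = -0.09856 - 0.13812 + 1.35257 = 1.11589 ≈ 1.1159 bits

D_KL(Q||P) = Σ Q(x) log₂(Q(x)/P(x))

Computing term by term:
  Q(1)·log₂(Q(1)/P(1)) = 0.3334·log₂(0.3334/0.0273) = 1.20367
  Q(2)·log₂(Q(2)/P(2)) = 0.3333·log₂(0.3333/0.051) = 0.90266
  Q(3)·log₂(Q(3)/P(3)) = 0.3333·log₂(0.3333/0.9217) = -0.48911

D_KL(Q||P) = 1.20367 + 0.90266 - 0.48911 = 1.61722 ≈ 1.6172 bits

These are NOT equal (difference: 0.5013 bits). KL divergence is asymmetric: D_KL(P||Q) ≠ D_KL(Q||P) in general.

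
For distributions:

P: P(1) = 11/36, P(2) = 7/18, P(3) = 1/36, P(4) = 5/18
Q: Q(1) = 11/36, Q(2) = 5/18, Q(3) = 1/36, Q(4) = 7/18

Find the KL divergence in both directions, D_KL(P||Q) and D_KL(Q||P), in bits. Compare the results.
D_KL(P||Q) = 0.0539 bits, D_KL(Q||P) = 0.0539 bits. The two directions give exactly the same value for this pair.

D_KL(P||Q) = Σ P(x) log₂(P(x)/Q(x))

Computing term by term:
  P(1)·log₂(P(1)/Q(1)) = (11/36)·log₂((11/36)/(11/36)) = 0.00000
  P(2)·log₂(P(2)/Q(2)) = (7/18)·log₂((7/18)/(5/18)) = 0.18878
  P(3)·log₂(P(3)/Q(3)) = (1/36)·log₂((1/36)/(1/36)) = 0.00000
  P(4)·log₂(P(4)/Q(4)) = (5/18)·log₂((5/18)/(7/18)) = -0.13484

D_KL(P||Q) = 0.00000 + 0.18878 + 0.00000 - 0.13484 = 0.05394 ≈ 0.0539 bits

D_KL(Q||P) = Σ Q(x) log₂(Q(x)/P(x))

Computing term by term:
  Q(1)·log₂(Q(1)/P(1)) = (11/36)·log₂((11/36)/(11/36)) = 0.00000
  Q(2)·log₂(Q(2)/P(2)) = (5/18)·log₂((5/18)/(7/18)) = -0.13484
  Q(3)·log₂(Q(3)/P(3)) = (1/36)·log₂((1/36)/(1/36)) = 0.00000
  Q(4)·log₂(Q(4)/P(4)) = (7/18)·log₂((7/18)/(5/18)) = 0.18878

D_KL(Q||P) = 0.00000 - 0.13484 + 0.00000 + 0.18878 = 0.05394 ≈ 0.0539 bits

These ARE equal here. Q is P with outcomes relabeled (Q(2) = P(4), Q(4) = P(2)) by a relabeling that is its own inverse, so the two sums contain exactly the same terms in a different order. This is a special case — KL divergence is not symmetric in general: D_KL(P||Q) ≠ D_KL(Q||P) for most P, Q.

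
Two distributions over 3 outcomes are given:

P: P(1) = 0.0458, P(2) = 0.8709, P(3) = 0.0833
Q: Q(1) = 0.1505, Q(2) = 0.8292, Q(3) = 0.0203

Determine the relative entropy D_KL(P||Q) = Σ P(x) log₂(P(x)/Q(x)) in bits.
0.1527 bits

D_KL(P||Q) = Σ P(x) log₂(P(x)/Q(x))

Computing term by term:
  P(1)·log₂(P(1)/Q(1)) = 0.0458·log₂(0.0458/0.1505) = -0.07861
  P(2)·log₂(P(2)/Q(2)) = 0.8709·log₂(0.8709/0.8292) = 0.06165
  P(3)·log₂(P(3)/Q(3)) = 0.0833·log₂(0.0833/0.0203) = 0.16967

D_KL(P||Q) = -0.07861 + 0.06165 + 0.16967 = 0.15271 ≈ 0.1527 bits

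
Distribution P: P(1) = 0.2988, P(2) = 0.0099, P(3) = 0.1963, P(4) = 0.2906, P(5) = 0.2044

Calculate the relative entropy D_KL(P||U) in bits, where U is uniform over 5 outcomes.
0.2879 bits

U(i) = 1/5 for all i

D_KL(P||U) = Σ P(x) log₂(P(x) / (1/5))
           = Σ P(x) log₂(P(x)) + log₂(5)
           = log₂(5) - H(P)

H(P) = -Σ P(x) log₂(P(x)):
  -P(1)·log₂(P(1)) = -(0.2988)·log₂(0.2988) = 0.52073
  -P(2)·log₂(P(2)) = -(0.0099)·log₂(0.0099) = 0.06592
  -P(3)·log₂(P(3)) = -(0.1963)·log₂(0.1963) = 0.46108
  -P(4)·log₂(P(4)) = -(0.2906)·log₂(0.2906) = 0.51811
  -P(5)·log₂(P(5)) = -(0.2044)·log₂(0.2044) = 0.46818
H(P) = 0.52073 + 0.06592 + 0.46108 + 0.51811 + 0.46818 = 2.03402 bits

log₂(5) = 2.32193 bits

D_KL(P||U) = 2.32193 - 2.03402 = 0.28791 ≈ 0.2879 bits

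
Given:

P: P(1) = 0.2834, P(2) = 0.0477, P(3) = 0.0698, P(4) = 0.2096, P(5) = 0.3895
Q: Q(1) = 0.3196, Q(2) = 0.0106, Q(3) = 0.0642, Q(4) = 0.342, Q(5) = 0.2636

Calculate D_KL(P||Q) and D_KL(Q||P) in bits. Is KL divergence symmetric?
D_KL(P||Q) = 0.1341 bits, D_KL(Q||P) = 0.1178 bits. No, KL divergence is not symmetric.

D_KL(P||Q) = Σ P(x) log₂(P(x)/Q(x))

Computing term by term:
  P(1)·log₂(P(1)/Q(1)) = 0.2834·log₂(0.2834/0.3196) = -0.04915
  P(2)·log₂(P(2)/Q(2)) = 0.0477·log₂(0.0477/0.0106) = 0.10351
  P(3)·log₂(P(3)/Q(3)) = 0.0698·log₂(0.0698/0.0642) = 0.00842
  P(4)·log₂(P(4)/Q(4)) = 0.2096·log₂(0.2096/0.342) = -0.14805
  P(5)·log₂(P(5)/Q(5)) = 0.3895·log₂(0.3895/0.2636) = 0.21939

D_KL(P||Q) = -0.04915 + 0.10351 + 0.00842 - 0.14805 + 0.21939 = 0.13412 ≈ 0.1341 bits

D_KL(Q||P) = Σ Q(x) log₂(Q(x)/P(x))

Computing term by term:
  Q(1)·log₂(Q(1)/P(1)) = 0.3196·log₂(0.3196/0.2834) = 0.05543
  Q(2)·log₂(Q(2)/P(2)) = 0.0106·log₂(0.0106/0.0477) = -0.02300
  Q(3)·log₂(Q(3)/P(3)) = 0.0642·log₂(0.0642/0.0698) = -0.00775
  Q(4)·log₂(Q(4)/P(4)) = 0.342·log₂(0.342/0.2096) = 0.24157
  Q(5)·log₂(Q(5)/P(5)) = 0.2636·log₂(0.2636/0.3895) = -0.14848

D_KL(Q||P) = 0.05543 - 0.02300 - 0.00775 + 0.24157 - 0.14848 = 0.11777 ≈ 0.1178 bits

These are NOT equal (difference: 0.0163 bits). KL divergence is asymmetric: D_KL(P||Q) ≠ D_KL(Q||P) in general.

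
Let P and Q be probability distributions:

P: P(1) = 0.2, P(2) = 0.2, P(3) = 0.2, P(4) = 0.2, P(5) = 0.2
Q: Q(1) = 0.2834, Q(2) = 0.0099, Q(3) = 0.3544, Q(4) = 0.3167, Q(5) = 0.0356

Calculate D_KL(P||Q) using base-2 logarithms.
0.9670 bits

D_KL(P||Q) = Σ P(x) log₂(P(x)/Q(x))

Computing term by term:
  P(1)·log₂(P(1)/Q(1)) = 0.2·log₂(0.2/0.2834) = -0.10057
  P(2)·log₂(P(2)/Q(2)) = 0.2·log₂(0.2/0.0099) = 0.86729
  P(3)·log₂(P(3)/Q(3)) = 0.2·log₂(0.2/0.3544) = -0.16508
  P(4)·log₂(P(4)/Q(4)) = 0.2·log₂(0.2/0.3167) = -0.13262
  P(5)·log₂(P(5)/Q(5)) = 0.2·log₂(0.2/0.0356) = 0.49801

D_KL(P||Q) = -0.10057 + 0.86729 - 0.16508 - 0.13262 + 0.49801 = 0.96703 ≈ 0.9670 bits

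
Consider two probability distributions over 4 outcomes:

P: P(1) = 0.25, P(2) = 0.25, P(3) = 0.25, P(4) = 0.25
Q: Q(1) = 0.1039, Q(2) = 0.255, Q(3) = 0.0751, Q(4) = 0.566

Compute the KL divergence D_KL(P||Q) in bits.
0.4486 bits

D_KL(P||Q) = Σ P(x) log₂(P(x)/Q(x))

Computing term by term:
  P(1)·log₂(P(1)/Q(1)) = 0.25·log₂(0.25/0.1039) = 0.31668
  P(2)·log₂(P(2)/Q(2)) = 0.25·log₂(0.25/0.255) = -0.00714
  P(3)·log₂(P(3)/Q(3)) = 0.25·log₂(0.25/0.0751) = 0.43376
  P(4)·log₂(P(4)/Q(4)) = 0.25·log₂(0.25/0.566) = -0.29472

D_KL(P||Q) = 0.31668 - 0.00714 + 0.43376 - 0.29472 = 0.44858 ≈ 0.4486 bits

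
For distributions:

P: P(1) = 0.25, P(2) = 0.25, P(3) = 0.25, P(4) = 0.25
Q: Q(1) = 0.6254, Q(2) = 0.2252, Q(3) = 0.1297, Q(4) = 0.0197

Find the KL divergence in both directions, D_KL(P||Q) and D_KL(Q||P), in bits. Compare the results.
D_KL(P||Q) = 0.8601 bits, D_KL(Q||P) = 0.5984 bits. D_KL(P||Q) is larger than D_KL(Q||P) by 0.2617 bits; the two directions differ.

D_KL(P||Q) = Σ P(x) log₂(P(x)/Q(x))

Computing term by term:
  P(1)·log₂(P(1)/Q(1)) = 0.25·log₂(0.25/0.6254) = -0.33071
  P(2)·log₂(P(2)/Q(2)) = 0.25·log₂(0.25/0.2252) = 0.03768
  P(3)·log₂(P(3)/Q(3)) = 0.25·log₂(0.25/0.1297) = 0.23669
  P(4)·log₂(P(4)/Q(4)) = 0.25·log₂(0.25/0.0197) = 0.91642

D_KL(P||Q) = -0.33071 + 0.03768 + 0.23669 + 0.91642 = 0.86008 ≈ 0.8601 bits

D_KL(Q||P) = Σ Q(x) log₂(Q(x)/P(x))

Computing term by term:
  Q(1)·log₂(Q(1)/P(1)) = 0.6254·log₂(0.6254/0.25) = 0.82731
  Q(2)·log₂(Q(2)/P(2)) = 0.2252·log₂(0.2252/0.25) = -0.03394
  Q(3)·log₂(Q(3)/P(3)) = 0.1297·log₂(0.1297/0.25) = -0.12279
  Q(4)·log₂(Q(4)/P(4)) = 0.0197·log₂(0.0197/0.25) = -0.07221

D_KL(Q||P) = 0.82731 - 0.03394 - 0.12279 - 0.07221 = 0.59837 ≈ 0.5984 bits

These are NOT equal (difference: 0.2617 bits). KL divergence is asymmetric: D_KL(P||Q) ≠ D_KL(Q||P) in general.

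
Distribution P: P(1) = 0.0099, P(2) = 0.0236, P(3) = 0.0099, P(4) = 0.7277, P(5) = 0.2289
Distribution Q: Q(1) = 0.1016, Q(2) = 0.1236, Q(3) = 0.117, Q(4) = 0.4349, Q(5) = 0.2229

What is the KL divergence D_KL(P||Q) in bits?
0.4243 bits

D_KL(P||Q) = Σ P(x) log₂(P(x)/Q(x))

Computing term by term:
  P(1)·log₂(P(1)/Q(1)) = 0.0099·log₂(0.0099/0.1016) = -0.03326
  P(2)·log₂(P(2)/Q(2)) = 0.0236·log₂(0.0236/0.1236) = -0.05638
  P(3)·log₂(P(3)/Q(3)) = 0.0099·log₂(0.0099/0.117) = -0.03527
  P(4)·log₂(P(4)/Q(4)) = 0.7277·log₂(0.7277/0.4349) = 0.54043
  P(5)·log₂(P(5)/Q(5)) = 0.2289·log₂(0.2289/0.2229) = 0.00877

D_KL(P||Q) = -0.03326 - 0.05638 - 0.03527 + 0.54043 + 0.00877 = 0.42429 ≈ 0.4243 bits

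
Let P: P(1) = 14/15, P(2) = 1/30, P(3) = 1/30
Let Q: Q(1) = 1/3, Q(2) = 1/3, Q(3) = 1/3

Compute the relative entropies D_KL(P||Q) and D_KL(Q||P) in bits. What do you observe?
D_KL(P||Q) = 1.1649 bits, D_KL(Q||P) = 1.7195 bits. The two directions give different values (D_KL(Q||P) exceeds D_KL(P||Q) by 0.5546 bits): KL divergence is asymmetric.

D_KL(P||Q) = Σ P(x) log₂(P(x)/Q(x))

Computing term by term:
  P(1)·log₂(P(1)/Q(1)) = (14/15)·log₂((14/15)/(1/3)) = 1.38640
  P(2)·log₂(P(2)/Q(2)) = (1/30)·log₂((1/30)/(1/3)) = -0.11073
  P(3)·log₂(P(3)/Q(3)) = (1/30)·log₂((1/30)/(1/3)) = -0.11073

D_KL(P||Q) = 1.38640 - 0.11073 - 0.11073 = 1.16494 ≈ 1.1649 bits

D_KL(Q||P) = Σ Q(x) log₂(Q(x)/P(x))

Computing term by term:
  Q(1)·log₂(Q(1)/P(1)) = (1/3)·log₂((1/3)/(14/15)) = -0.49514
  Q(2)·log₂(Q(2)/P(2)) = (1/3)·log₂((1/3)/(1/30)) = 1.10731
  Q(3)·log₂(Q(3)/P(3)) = (1/3)·log₂((1/3)/(1/30)) = 1.10731

D_KL(Q||P) = -0.49514 + 1.10731 + 1.10731 = 1.71948 ≈ 1.7195 bits

These are NOT equal (difference: 0.5546 bits). KL divergence is asymmetric: D_KL(P||Q) ≠ D_KL(Q||P) in general.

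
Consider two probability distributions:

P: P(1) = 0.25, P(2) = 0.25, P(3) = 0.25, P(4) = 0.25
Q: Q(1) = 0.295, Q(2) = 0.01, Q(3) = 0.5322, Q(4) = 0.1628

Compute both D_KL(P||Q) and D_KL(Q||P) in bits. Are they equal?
D_KL(P||Q) = 0.9835 bits, D_KL(Q||P) = 0.5034 bits. No, they are not equal.

D_KL(P||Q) = Σ P(x) log₂(P(x)/Q(x))

Computing term by term:
  P(1)·log₂(P(1)/Q(1)) = 0.25·log₂(0.25/0.295) = -0.05970
  P(2)·log₂(P(2)/Q(2)) = 0.25·log₂(0.25/0.01) = 1.16096
  P(3)·log₂(P(3)/Q(3)) = 0.25·log₂(0.25/0.5322) = -0.27251
  P(4)·log₂(P(4)/Q(4)) = 0.25·log₂(0.25/0.1628) = 0.15471

D_KL(P||Q) = -0.05970 + 1.16096 - 0.27251 + 0.15471 = 0.98346 ≈ 0.9835 bits

D_KL(Q||P) = Σ Q(x) log₂(Q(x)/P(x))

Computing term by term:
  Q(1)·log₂(Q(1)/P(1)) = 0.295·log₂(0.295/0.25) = 0.07044
  Q(2)·log₂(Q(2)/P(2)) = 0.01·log₂(0.01/0.25) = -0.04644
  Q(3)·log₂(Q(3)/P(3)) = 0.5322·log₂(0.5322/0.25) = 0.58012
  Q(4)·log₂(Q(4)/P(4)) = 0.1628·log₂(0.1628/0.25) = -0.10075

D_KL(Q||P) = 0.07044 - 0.04644 + 0.58012 - 0.10075 = 0.50337 ≈ 0.5034 bits

These are NOT equal (difference: 0.4801 bits). KL divergence is asymmetric: D_KL(P||Q) ≠ D_KL(Q||P) in general.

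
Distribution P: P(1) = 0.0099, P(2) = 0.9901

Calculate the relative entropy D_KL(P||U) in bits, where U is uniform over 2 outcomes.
0.9199 bits

U(i) = 1/2 for all i

D_KL(P||U) = Σ P(x) log₂(P(x) / (1/2))
           = Σ P(x) log₂(P(x)) + log₂(2)
           = log₂(2) - H(P)

H(P) = -Σ P(x) log₂(P(x)):
  -P(1)·log₂(P(1)) = -(0.0099)·log₂(0.0099) = 0.06592
  -P(2)·log₂(P(2)) = -(0.9901)·log₂(0.9901) = 0.01421
H(P) = 0.06592 + 0.01421 = 0.08013 bits

log₂(2) = 1.00000 bits

D_KL(P||U) = 1.00000 - 0.08013 = 0.91987 ≈ 0.9199 bits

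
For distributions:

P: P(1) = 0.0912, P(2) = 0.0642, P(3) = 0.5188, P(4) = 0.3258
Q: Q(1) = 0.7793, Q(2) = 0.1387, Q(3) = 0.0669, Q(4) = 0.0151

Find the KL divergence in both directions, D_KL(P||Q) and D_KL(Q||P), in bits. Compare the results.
D_KL(P||Q) = 2.6232 bits, D_KL(Q||P) = 2.3015 bits. D_KL(P||Q) is larger than D_KL(Q||P) by 0.3217 bits; the two directions differ.

D_KL(P||Q) = Σ P(x) log₂(P(x)/Q(x))

Computing term by term:
  P(1)·log₂(P(1)/Q(1)) = 0.0912·log₂(0.0912/0.7793) = -0.28227
  P(2)·log₂(P(2)/Q(2)) = 0.0642·log₂(0.0642/0.1387) = -0.07135
  P(3)·log₂(P(3)/Q(3)) = 0.5188·log₂(0.5188/0.0669) = 1.53311
  P(4)·log₂(P(4)/Q(4)) = 0.3258·log₂(0.3258/0.0151) = 1.44374

D_KL(P||Q) = -0.28227 - 0.07135 + 1.53311 + 1.44374 = 2.62323 ≈ 2.6232 bits

D_KL(Q||P) = Σ Q(x) log₂(Q(x)/P(x))

Computing term by term:
  Q(1)·log₂(Q(1)/P(1)) = 0.7793·log₂(0.7793/0.0912) = 2.41199
  Q(2)·log₂(Q(2)/P(2)) = 0.1387·log₂(0.1387/0.0642) = 0.15414
  Q(3)·log₂(Q(3)/P(3)) = 0.0669·log₂(0.0669/0.5188) = -0.19770
  Q(4)·log₂(Q(4)/P(4)) = 0.0151·log₂(0.0151/0.3258) = -0.06691

D_KL(Q||P) = 2.41199 + 0.15414 - 0.19770 - 0.06691 = 2.30152 ≈ 2.3015 bits

These are NOT equal (difference: 0.3217 bits). KL divergence is asymmetric: D_KL(P||Q) ≠ D_KL(Q||P) in general.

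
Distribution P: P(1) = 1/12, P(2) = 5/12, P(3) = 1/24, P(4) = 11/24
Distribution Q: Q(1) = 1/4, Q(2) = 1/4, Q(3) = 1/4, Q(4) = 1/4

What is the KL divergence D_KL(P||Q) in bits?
0.4681 bits

D_KL(P||Q) = Σ P(x) log₂(P(x)/Q(x))

Computing term by term:
  P(1)·log₂(P(1)/Q(1)) = (1/12)·log₂((1/12)/(1/4)) = -0.13208
  P(2)·log₂(P(2)/Q(2)) = (5/12)·log₂((5/12)/(1/4)) = 0.30707
  P(3)·log₂(P(3)/Q(3)) = (1/24)·log₂((1/24)/(1/4)) = -0.10771
  P(4)·log₂(P(4)/Q(4)) = (11/24)·log₂((11/24)/(1/4)) = 0.40080

D_KL(P||Q) = -0.13208 + 0.30707 - 0.10771 + 0.40080 = 0.46808 ≈ 0.4681 bits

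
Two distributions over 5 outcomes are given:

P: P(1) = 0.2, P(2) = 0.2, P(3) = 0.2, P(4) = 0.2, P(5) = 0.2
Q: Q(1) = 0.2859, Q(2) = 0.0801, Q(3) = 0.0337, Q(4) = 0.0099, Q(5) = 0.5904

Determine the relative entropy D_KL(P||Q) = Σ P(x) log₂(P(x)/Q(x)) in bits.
1.2297 bits

D_KL(P||Q) = Σ P(x) log₂(P(x)/Q(x))

Computing term by term:
  P(1)·log₂(P(1)/Q(1)) = 0.2·log₂(0.2/0.2859) = -0.10310
  P(2)·log₂(P(2)/Q(2)) = 0.2·log₂(0.2/0.0801) = 0.26403
  P(3)·log₂(P(3)/Q(3)) = 0.2·log₂(0.2/0.0337) = 0.51384
  P(4)·log₂(P(4)/Q(4)) = 0.2·log₂(0.2/0.0099) = 0.86729
  P(5)·log₂(P(5)/Q(5)) = 0.2·log₂(0.2/0.5904) = -0.31234

D_KL(P||Q) = -0.10310 + 0.26403 + 0.51384 + 0.86729 - 0.31234 = 1.22972 ≈ 1.2297 bits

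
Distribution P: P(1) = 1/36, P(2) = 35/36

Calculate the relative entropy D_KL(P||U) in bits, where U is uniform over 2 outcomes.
0.8169 bits

U(i) = 1/2 for all i

D_KL(P||U) = Σ P(x) log₂(P(x) / (1/2))
           = Σ P(x) log₂(P(x)) + log₂(2)
           = log₂(2) - H(P)

H(P) = -Σ P(x) log₂(P(x)):
  -P(1)·log₂(P(1)) = -(1/36)·log₂(1/36) = 0.14361
  -P(2)·log₂(P(2)) = -(35/36)·log₂(35/36) = 0.03951
H(P) = 0.14361 + 0.03951 = 0.18312 bits

log₂(2) = 1.00000 bits

D_KL(P||U) = 1.00000 - 0.18312 = 0.81688 ≈ 0.8169 bits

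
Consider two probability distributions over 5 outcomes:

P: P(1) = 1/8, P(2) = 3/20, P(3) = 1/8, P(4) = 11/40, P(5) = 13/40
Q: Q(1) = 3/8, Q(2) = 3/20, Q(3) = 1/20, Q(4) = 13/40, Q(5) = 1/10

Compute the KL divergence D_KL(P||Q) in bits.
0.4535 bits

D_KL(P||Q) = Σ P(x) log₂(P(x)/Q(x))

Computing term by term:
  P(1)·log₂(P(1)/Q(1)) = (1/8)·log₂((1/8)/(3/8)) = -0.19812
  P(2)·log₂(P(2)/Q(2)) = (3/20)·log₂((3/20)/(3/20)) = 0.00000
  P(3)·log₂(P(3)/Q(3)) = (1/8)·log₂((1/8)/(1/20)) = 0.16524
  P(4)·log₂(P(4)/Q(4)) = (11/40)·log₂((11/40)/(13/40)) = -0.06628
  P(5)·log₂(P(5)/Q(5)) = (13/40)·log₂((13/40)/(1/10)) = 0.55264

D_KL(P||Q) = -0.19812 + 0.00000 + 0.16524 - 0.06628 + 0.55264 = 0.45348 ≈ 0.4535 bits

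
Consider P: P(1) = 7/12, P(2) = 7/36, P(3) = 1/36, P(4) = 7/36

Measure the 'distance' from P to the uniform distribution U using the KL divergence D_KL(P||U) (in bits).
0.4840 bits

U(i) = 1/4 for all i

D_KL(P||U) = Σ P(x) log₂(P(x) / (1/4))
           = Σ P(x) log₂(P(x)) + log₂(4)
           = log₂(4) - H(P)

H(P) = -Σ P(x) log₂(P(x)):
  -P(1)·log₂(P(1)) = -(7/12)·log₂(7/12) = 0.45360
  -P(2)·log₂(P(2)) = -(7/36)·log₂(7/36) = 0.45939
  -P(3)·log₂(P(3)) = -(1/36)·log₂(1/36) = 0.14361
  -P(4)·log₂(P(4)) = -(7/36)·log₂(7/36) = 0.45939
H(P) = 0.45360 + 0.45939 + 0.14361 + 0.45939 = 1.51599 bits

log₂(4) = 2.00000 bits

D_KL(P||U) = 2.00000 - 1.51599 = 0.48401 ≈ 0.4840 bits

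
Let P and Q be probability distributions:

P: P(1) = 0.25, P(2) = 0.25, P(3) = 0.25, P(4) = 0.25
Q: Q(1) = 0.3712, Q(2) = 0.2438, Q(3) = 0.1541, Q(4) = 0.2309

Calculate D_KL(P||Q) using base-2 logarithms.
0.0697 bits

D_KL(P||Q) = Σ P(x) log₂(P(x)/Q(x))

Computing term by term:
  P(1)·log₂(P(1)/Q(1)) = 0.25·log₂(0.25/0.3712) = -0.14257
  P(2)·log₂(P(2)/Q(2)) = 0.25·log₂(0.25/0.2438) = 0.00906
  P(3)·log₂(P(3)/Q(3)) = 0.25·log₂(0.25/0.1541) = 0.17452
  P(4)·log₂(P(4)/Q(4)) = 0.25·log₂(0.25/0.2309) = 0.02866

D_KL(P||Q) = -0.14257 + 0.00906 + 0.17452 + 0.02866 = 0.06967 ≈ 0.0697 bits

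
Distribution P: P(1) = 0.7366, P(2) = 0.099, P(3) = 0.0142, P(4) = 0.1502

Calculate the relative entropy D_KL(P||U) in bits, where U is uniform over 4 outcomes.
0.8469 bits

U(i) = 1/4 for all i

D_KL(P||U) = Σ P(x) log₂(P(x) / (1/4))
           = Σ P(x) log₂(P(x)) + log₂(4)
           = log₂(4) - H(P)

H(P) = -Σ P(x) log₂(P(x)):
  -P(1)·log₂(P(1)) = -(0.7366)·log₂(0.7366) = 0.32487
  -P(2)·log₂(P(2)) = -(0.099)·log₂(0.099) = 0.33031
  -P(3)·log₂(P(3)) = -(0.0142)·log₂(0.0142) = 0.08716
  -P(4)·log₂(P(4)) = -(0.1502)·log₂(0.1502) = 0.41080
H(P) = 0.32487 + 0.33031 + 0.08716 + 0.41080 = 1.15314 bits

log₂(4) = 2.00000 bits

D_KL(P||U) = 2.00000 - 1.15314 = 0.84686 ≈ 0.8469 bits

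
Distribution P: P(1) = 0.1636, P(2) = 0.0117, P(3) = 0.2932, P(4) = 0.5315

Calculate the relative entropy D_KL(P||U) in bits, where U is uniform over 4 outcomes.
0.4940 bits

U(i) = 1/4 for all i

D_KL(P||U) = Σ P(x) log₂(P(x) / (1/4))
           = Σ P(x) log₂(P(x)) + log₂(4)
           = log₂(4) - H(P)

H(P) = -Σ P(x) log₂(P(x)):
  -P(1)·log₂(P(1)) = -(0.1636)·log₂(0.1636) = 0.42728
  -P(2)·log₂(P(2)) = -(0.0117)·log₂(0.0117) = 0.07508
  -P(3)·log₂(P(3)) = -(0.2932)·log₂(0.2932) = 0.51898
  -P(4)·log₂(P(4)) = -(0.5315)·log₂(0.5315) = 0.48465
H(P) = 0.42728 + 0.07508 + 0.51898 + 0.48465 = 1.50599 bits

log₂(4) = 2.00000 bits

D_KL(P||U) = 2.00000 - 1.50599 = 0.49401 ≈ 0.4940 bits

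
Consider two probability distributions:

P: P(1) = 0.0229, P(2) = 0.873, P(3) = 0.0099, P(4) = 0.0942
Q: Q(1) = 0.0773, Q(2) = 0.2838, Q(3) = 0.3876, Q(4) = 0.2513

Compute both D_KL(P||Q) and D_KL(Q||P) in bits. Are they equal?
D_KL(P||Q) = 1.1893 bits, D_KL(Q||P) = 2.0821 bits. No, they are not equal.

D_KL(P||Q) = Σ P(x) log₂(P(x)/Q(x))

Computing term by term:
  P(1)·log₂(P(1)/Q(1)) = 0.0229·log₂(0.0229/0.0773) = -0.04019
  P(2)·log₂(P(2)/Q(2)) = 0.873·log₂(0.873/0.2838) = 1.41523
  P(3)·log₂(P(3)/Q(3)) = 0.0099·log₂(0.0099/0.3876) = -0.05238
  P(4)·log₂(P(4)/Q(4)) = 0.0942·log₂(0.0942/0.2513) = -0.13335

D_KL(P||Q) = -0.04019 + 1.41523 - 0.05238 - 0.13335 = 1.18931 ≈ 1.1893 bits

D_KL(Q||P) = Σ Q(x) log₂(Q(x)/P(x))

Computing term by term:
  Q(1)·log₂(Q(1)/P(1)) = 0.0773·log₂(0.0773/0.0229) = 0.13567
  Q(2)·log₂(Q(2)/P(2)) = 0.2838·log₂(0.2838/0.873) = -0.46007
  Q(3)·log₂(Q(3)/P(3)) = 0.3876·log₂(0.3876/0.0099) = 2.05079
  Q(4)·log₂(Q(4)/P(4)) = 0.2513·log₂(0.2513/0.0942) = 0.35574

D_KL(Q||P) = 0.13567 - 0.46007 + 2.05079 + 0.35574 = 2.08213 ≈ 2.0821 bits

These are NOT equal (difference: 0.8928 bits). KL divergence is asymmetric: D_KL(P||Q) ≠ D_KL(Q||P) in general.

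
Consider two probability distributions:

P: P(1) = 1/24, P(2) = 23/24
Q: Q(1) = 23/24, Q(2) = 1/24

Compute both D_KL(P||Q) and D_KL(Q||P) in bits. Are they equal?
D_KL(P||Q) = 4.1466 bits, D_KL(Q||P) = 4.1466 bits. Yes, in this case they are equal (although KL divergence is not symmetric in general).

D_KL(P||Q) = Σ P(x) log₂(P(x)/Q(x))

Computing term by term:
  P(1)·log₂(P(1)/Q(1)) = (1/24)·log₂((1/24)/(23/24)) = -0.18848
  P(2)·log₂(P(2)/Q(2)) = (23/24)·log₂((23/24)/(1/24)) = 4.33508

D_KL(P||Q) = -0.18848 + 4.33508 = 4.14660 ≈ 4.1466 bits

D_KL(Q||P) = Σ Q(x) log₂(Q(x)/P(x))

Computing term by term:
  Q(1)·log₂(Q(1)/P(1)) = (23/24)·log₂((23/24)/(1/24)) = 4.33508
  Q(2)·log₂(Q(2)/P(2)) = (1/24)·log₂((1/24)/(23/24)) = -0.18848

D_KL(Q||P) = 4.33508 - 0.18848 = 4.14660 ≈ 4.1466 bits

These ARE equal here. Q is P with outcomes relabeled (Q(1) = P(2), Q(2) = P(1)) by a relabeling that is its own inverse, so the two sums contain exactly the same terms in a different order. This is a special case — KL divergence is not symmetric in general: D_KL(P||Q) ≠ D_KL(Q||P) for most P, Q.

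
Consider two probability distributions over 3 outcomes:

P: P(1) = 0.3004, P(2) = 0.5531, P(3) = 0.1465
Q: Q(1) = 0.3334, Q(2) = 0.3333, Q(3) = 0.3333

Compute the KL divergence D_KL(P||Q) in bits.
0.1853 bits

D_KL(P||Q) = Σ P(x) log₂(P(x)/Q(x))

Computing term by term:
  P(1)·log₂(P(1)/Q(1)) = 0.3004·log₂(0.3004/0.3334) = -0.04517
  P(2)·log₂(P(2)/Q(2)) = 0.5531·log₂(0.5531/0.3333) = 0.40416
  P(3)·log₂(P(3)/Q(3)) = 0.1465·log₂(0.1465/0.3333) = -0.17374

D_KL(P||Q) = -0.04517 + 0.40416 - 0.17374 = 0.18525 ≈ 0.1853 bits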